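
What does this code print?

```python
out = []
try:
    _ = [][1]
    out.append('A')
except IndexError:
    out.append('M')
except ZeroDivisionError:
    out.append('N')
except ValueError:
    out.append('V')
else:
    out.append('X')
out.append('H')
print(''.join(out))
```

Execution trace: 'M' (except IndexError) → 'H' (after the try/except). Output: MH

Answer: MH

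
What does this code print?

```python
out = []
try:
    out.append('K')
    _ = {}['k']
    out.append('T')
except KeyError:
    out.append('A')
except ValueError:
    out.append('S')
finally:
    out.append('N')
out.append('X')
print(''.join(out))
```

Execution trace: 'K' (try body) → 'A' (except KeyError) → 'N' (finally) → 'X' (after the try/except). Output: KANX

Answer: KANX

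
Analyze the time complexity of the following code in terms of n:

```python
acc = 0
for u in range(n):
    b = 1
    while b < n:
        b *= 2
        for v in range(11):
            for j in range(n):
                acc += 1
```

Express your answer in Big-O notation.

Each loop level contributes: n × log n × 1 × n. Multiplying the contributions gives O(n^2 log n).

Answer: O(n^2 log n)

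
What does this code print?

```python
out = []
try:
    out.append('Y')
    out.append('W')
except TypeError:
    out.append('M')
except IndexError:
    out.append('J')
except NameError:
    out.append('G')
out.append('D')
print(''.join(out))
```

Execution trace: 'Y' (try body) → 'W' (try body, no exception) → 'D' (after the try/except). Output: YWD

Answer: YWD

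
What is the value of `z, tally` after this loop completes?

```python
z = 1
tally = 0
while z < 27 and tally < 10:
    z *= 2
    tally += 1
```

Double until >= 27 or 10 iterations
`z, tally` takes the values: (1, 0) → (2, 0) → (2, 1) → (4, 1) → (4, 2) → (8, 2) → (8, 3) → (16, 3) → (16, 4) → (32, 4) → (32, 5)

Answer: 32, 5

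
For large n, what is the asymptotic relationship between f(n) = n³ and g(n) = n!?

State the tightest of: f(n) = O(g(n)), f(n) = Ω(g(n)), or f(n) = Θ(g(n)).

n³ vs n!: f(n) = O(g(n)) but not Ω(g(n)) — n! grows strictly faster than n³.

Answer: f(n) = O(g(n)) but not Ω(g(n)) — n! grows strictly faster than n³.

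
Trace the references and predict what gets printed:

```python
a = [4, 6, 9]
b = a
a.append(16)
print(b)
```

Key concept: basic list aliasing.
Step by step:
`a = [4, 6, 9]` → a = [4, 6, 9]
`b = a` → b = [4, 6, 9] (same object as a)
`a.append(16)` → a = [4, 6, 9, 16] (same object as b); b = [4, 6, 9, 16] (same object as a)
`print(b)` → prints [4, 6, 9, 16]

Answer: [4, 6, 9, 16]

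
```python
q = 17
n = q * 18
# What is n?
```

Trace:
`q = 17` → q = 17
`n = q * 18` → n = 306
So n = 306

Answer: 306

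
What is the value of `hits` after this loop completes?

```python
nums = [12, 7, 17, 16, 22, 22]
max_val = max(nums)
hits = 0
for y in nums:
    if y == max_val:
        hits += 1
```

Count of max value 22 in [12, 7, 17, 16, 22, 22]
`hits` takes the values: 0 → 1 → 2

Answer: 2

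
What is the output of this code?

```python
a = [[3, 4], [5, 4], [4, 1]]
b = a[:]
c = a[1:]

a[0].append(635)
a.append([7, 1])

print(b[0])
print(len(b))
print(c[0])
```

Key concept: slice with nested mutation.
Step by step:
`a = [[3, 4], [5, 4], [4, 1]]` → a = [[3, 4], [5, 4], [4, 1]]
`b = a[:]` → b = [[3, 4], [5, 4], [4, 1]]
`c = a[1:]` → c = [[5, 4], [4, 1]]
`a[0].append(635)` → a = [[3, 4, 635], [5, 4], [4, 1]]; b = [[3, 4, 635], [5, 4], [4, 1]]
`a.append([7, 1])` → a = [[3, 4, 635], [5, 4], [4, 1], [7, 1]]
`print(b[0])` → prints [3, 4, 635]
`print(len(b))` → prints 3
`print(c[0])` → prints [5, 4]

Answer:
[3, 4, 635]
3
[5, 4]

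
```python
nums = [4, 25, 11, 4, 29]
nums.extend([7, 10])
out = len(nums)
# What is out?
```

Trace:
`nums = [4, 25, 11, 4, 29]` → nums = [4, 25, 11, 4, 29]
`nums.extend([7, 10])` → nums = [4, 25, 11, 4, 29, 7, 10]
`out = len(nums)` → out = 7
So out = 7

Answer: 7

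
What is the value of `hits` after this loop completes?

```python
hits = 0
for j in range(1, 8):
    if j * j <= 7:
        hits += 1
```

Count numbers where j² ≤ 7
`hits` takes the values: 0 → 1 → 2

Answer: 2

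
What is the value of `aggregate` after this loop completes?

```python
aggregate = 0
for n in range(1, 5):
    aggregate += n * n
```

Sum of squares 1² to 4² = 30
`aggregate` takes the values: 0 → 1 → 5 → 14 → 30

Answer: 30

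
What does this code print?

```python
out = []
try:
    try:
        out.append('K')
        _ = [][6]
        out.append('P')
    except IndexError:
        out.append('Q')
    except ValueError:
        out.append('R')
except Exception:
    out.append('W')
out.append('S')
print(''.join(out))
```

Execution trace: 'K' (inner try body) → 'Q' (inner except IndexError) → 'S' (after the try/except). Output: KQS

Answer: KQS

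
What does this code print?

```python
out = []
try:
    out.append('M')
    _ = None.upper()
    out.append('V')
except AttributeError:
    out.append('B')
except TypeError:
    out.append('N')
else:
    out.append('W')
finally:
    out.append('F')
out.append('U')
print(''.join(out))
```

Execution trace: 'M' (try body) → 'B' (except AttributeError) → 'F' (finally) → 'U' (after the try/except). Output: MBFU

Answer: MBFU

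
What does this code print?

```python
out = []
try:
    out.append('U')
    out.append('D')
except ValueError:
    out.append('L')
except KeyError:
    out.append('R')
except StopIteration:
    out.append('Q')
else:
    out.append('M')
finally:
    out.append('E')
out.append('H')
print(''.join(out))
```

Execution trace: 'U' (try body) → 'D' (try body, no exception) → 'M' (else) → 'E' (finally) → 'H' (after the try/except). Output: UDMEH

Answer: UDMEH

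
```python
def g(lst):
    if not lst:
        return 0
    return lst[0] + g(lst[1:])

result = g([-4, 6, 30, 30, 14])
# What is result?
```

(-4) + 6 + 30 + 30 + 14 + 0 = 76

Answer: 76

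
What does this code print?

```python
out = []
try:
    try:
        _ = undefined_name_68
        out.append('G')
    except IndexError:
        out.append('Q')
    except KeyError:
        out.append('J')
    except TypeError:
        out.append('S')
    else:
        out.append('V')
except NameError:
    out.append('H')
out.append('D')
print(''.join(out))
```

Execution trace: 'H' (outer except NameError) → 'D' (after the try/except). Output: HD

Answer: HD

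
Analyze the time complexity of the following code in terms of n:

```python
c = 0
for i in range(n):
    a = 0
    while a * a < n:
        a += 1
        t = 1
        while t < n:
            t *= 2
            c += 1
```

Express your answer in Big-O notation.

Each loop level contributes: n × √n × log n. Multiplying the contributions gives O(n√n log n).

Answer: O(n√n log n)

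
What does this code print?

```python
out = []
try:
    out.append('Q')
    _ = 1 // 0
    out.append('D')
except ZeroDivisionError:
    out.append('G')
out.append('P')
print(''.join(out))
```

Execution trace: 'Q' (try body) → 'G' (except ZeroDivisionError) → 'P' (after the try/except). Output: QGP

Answer: QGP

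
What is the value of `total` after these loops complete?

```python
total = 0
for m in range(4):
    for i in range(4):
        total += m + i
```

Sum of all m+i for m,i in 4x4
`total` takes the values: 0 → 1 → 3 → 6 → 7 → 9 → 12 → 16 → 18 → 21 → 25 → 30 → 33 → 37 → 42 → 48

Answer: 48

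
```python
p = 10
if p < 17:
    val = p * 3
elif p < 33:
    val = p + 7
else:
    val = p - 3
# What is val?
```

Trace:
`p = 10` → p = 10
`if p < 17: ...` → p < 17 is True → val = 30
So val = 30

Answer: 30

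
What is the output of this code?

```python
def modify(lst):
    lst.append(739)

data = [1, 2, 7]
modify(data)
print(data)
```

Key concept: function modifies passed list.
Step by step:
`data = [1, 2, 7]` → data = [1, 2, 7]
`modify(data)` → data = [1, 2, 7, 739]
`print(data)` → prints [1, 2, 7, 739]

Answer: [1, 2, 7, 739]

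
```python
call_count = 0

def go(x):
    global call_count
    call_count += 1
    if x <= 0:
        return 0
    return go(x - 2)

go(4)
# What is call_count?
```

Linear recursion stepping by 2: 3 calls from x=4 down to ≤0.

Answer: 3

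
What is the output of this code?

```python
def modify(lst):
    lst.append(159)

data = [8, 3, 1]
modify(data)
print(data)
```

Key concept: function modifies passed list.
Step by step:
`data = [8, 3, 1]` → data = [8, 3, 1]
`modify(data)` → data = [8, 3, 1, 159]
`print(data)` → prints [8, 3, 1, 159]

Answer: [8, 3, 1, 159]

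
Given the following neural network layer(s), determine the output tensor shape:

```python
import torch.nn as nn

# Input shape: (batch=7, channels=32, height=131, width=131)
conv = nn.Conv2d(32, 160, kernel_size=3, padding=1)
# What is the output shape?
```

Input: (7, 32, 131, 131) -> Output: (7, 160, 131, 131)

Answer: (7, 160, 131, 131)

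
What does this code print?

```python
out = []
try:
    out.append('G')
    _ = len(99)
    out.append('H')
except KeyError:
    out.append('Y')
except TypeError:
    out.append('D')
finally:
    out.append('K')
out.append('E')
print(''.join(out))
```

Execution trace: 'G' (try body) → 'D' (except TypeError) → 'K' (finally) → 'E' (after the try/except). Output: GDKE

Answer: GDKE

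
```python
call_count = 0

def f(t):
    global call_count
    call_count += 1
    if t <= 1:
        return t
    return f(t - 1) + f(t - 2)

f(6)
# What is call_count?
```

Calls(t) = 1 + Calls(t-1) + Calls(t-2); Calls(0)=Calls(1)=1. For t=6 this gives 25.

Answer: 25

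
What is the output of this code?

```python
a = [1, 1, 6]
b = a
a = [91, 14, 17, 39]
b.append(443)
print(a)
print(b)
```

Key concept: rebinding vs mutation: a is rebound to a new list, b still points at the original.
Step by step:
`a = [1, 1, 6]` → a = [1, 1, 6]
`b = a` → b = [1, 1, 6] (same object as a)
`a = [91, 14, 17, 39]` → a = [91, 14, 17, 39]
`b.append(443)` → b = [1, 1, 6, 443]
`print(a)` → prints [91, 14, 17, 39]
`print(b)` → prints [1, 1, 6, 443]

Answer:
[91, 14, 17, 39]
[1, 1, 6, 443]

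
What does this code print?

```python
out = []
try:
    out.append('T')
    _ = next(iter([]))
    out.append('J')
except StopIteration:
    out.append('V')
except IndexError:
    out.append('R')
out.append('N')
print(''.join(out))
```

Execution trace: 'T' (try body) → 'V' (except StopIteration) → 'N' (after the try/except). Output: TVN

Answer: TVN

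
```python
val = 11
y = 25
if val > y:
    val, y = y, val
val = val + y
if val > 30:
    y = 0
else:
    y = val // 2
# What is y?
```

Trace:
`val = 11` → val = 11
`y = 25` → y = 25
`if val > y: ...` → val > y is False → no variable changes
`val = val + y` → val = 36
`if val > 30: ...` → val > 30 is True → y = 0
So y = 0

Answer: 0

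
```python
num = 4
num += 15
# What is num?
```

Trace:
`num = 4` → num = 4
`num += 15` → num = 19
So num = 19

Answer: 19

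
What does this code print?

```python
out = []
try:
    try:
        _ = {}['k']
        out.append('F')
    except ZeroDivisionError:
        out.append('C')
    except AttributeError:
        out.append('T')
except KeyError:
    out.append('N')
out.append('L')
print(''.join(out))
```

Execution trace: 'N' (outer except KeyError) → 'L' (after the try/except). Output: NL

Answer: NL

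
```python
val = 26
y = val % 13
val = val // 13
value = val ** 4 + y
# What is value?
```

Trace:
`val = 26` → val = 26
`y = val % 13` → y = 0
`val = val // 13` → val = 2
`value = val ** 4 + y` → value = 16
So value = 16

Answer: 16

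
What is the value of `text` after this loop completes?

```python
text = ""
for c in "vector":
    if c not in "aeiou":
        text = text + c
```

Remove vowels from 'vector'
`text` takes the values: "" → "v" → "vc" → "vct" → "vctr"

Answer: "vctr"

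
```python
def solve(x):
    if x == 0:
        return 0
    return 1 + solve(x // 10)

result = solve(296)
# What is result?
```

Count of digits of 296: 3

Answer: 3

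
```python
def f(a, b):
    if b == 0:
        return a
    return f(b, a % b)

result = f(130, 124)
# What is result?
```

f(130, 124) -> f(124, 6) -> f(6, 4) -> f(4, 2) -> f(2, 0) -> 2

Answer: 2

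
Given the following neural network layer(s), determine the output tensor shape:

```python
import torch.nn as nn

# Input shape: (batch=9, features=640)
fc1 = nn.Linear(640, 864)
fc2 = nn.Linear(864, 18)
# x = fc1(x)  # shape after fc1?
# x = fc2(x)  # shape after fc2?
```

Input: (9, 640) -> after fc1: (9, 864) -> Output: (9, 18)

Answer: (9, 18)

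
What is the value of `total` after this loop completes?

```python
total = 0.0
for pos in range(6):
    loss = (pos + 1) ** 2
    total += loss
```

Sum of squared losses 1² + 2² + ... + 6²
`total` takes the values: 0.0 → 1.0 → 5.0 → 14.0 → 30.0 → 55.0 → 91.0

Answer: 91.0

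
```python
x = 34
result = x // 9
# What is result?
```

Trace:
`x = 34` → x = 34
`result = x // 9` → result = 3
So result = 3

Answer: 3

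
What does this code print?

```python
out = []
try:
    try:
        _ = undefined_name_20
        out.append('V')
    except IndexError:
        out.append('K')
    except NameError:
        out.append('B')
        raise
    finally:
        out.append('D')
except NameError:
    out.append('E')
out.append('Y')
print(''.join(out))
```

Execution trace: 'B' (inner except NameError) → 'D' (inner finally) → 'E' (outer except NameError) → 'Y' (after the try/except). Output: BDEY

Answer: BDEY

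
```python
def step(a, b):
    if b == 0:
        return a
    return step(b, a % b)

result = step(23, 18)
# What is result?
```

step(23, 18) -> step(18, 5) -> step(5, 3) -> step(3, 2) -> step(2, 1) -> step(1, 0) -> 1

Answer: 1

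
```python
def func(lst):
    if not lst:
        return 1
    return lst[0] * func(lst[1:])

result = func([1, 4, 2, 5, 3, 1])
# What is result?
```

Product over [1, 4, 2, 5, 3, 1] = 1 * 4 * 2 * 5 * 3 * 1 = 120

Answer: 120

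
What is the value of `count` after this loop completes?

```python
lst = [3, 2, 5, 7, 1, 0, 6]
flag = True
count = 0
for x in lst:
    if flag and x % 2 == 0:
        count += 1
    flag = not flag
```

Count even values at even positions
`count` takes the values: 0 → 1

Answer: 1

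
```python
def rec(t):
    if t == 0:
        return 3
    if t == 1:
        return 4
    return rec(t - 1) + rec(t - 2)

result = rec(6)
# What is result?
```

Build up from base cases: rec(0)=3, rec(1)=4, rec(2)=7, rec(3)=11, rec(4)=18, rec(5)=29, rec(6)=47

Answer: 47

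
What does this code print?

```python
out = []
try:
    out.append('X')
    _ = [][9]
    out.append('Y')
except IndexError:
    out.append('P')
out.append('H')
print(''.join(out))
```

Execution trace: 'X' (try body) → 'P' (except IndexError) → 'H' (after the try/except). Output: XPH

Answer: XPH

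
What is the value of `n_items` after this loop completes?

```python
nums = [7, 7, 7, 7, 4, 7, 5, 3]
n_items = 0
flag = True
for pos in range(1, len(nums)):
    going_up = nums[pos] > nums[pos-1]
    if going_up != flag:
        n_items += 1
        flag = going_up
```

Count direction changes in [7, 7, 7, 7, 4, 7, 5, 3]
`n_items` takes the values: 0 → 1 → 2 → 3

Answer: 3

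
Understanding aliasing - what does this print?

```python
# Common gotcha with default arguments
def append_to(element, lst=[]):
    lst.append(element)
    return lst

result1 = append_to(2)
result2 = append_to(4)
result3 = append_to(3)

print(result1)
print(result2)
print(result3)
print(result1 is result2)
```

Key concept: mutable default argument gotcha.
Step by step:
`result1 = append_to(2)` → result1 = [2]
`result2 = append_to(4)` → result1 = [2, 4] (same object as result2); result2 = [2, 4] (same object as result1)
`result3 = append_to(3)` → result1 = [2, 4, 3] (same object as result2, result3); result2 = [2, 4, 3] (same object as result1, result3); result3 = [2, 4, 3] (same object as result1, result2)
`print(result1)` → prints [2, 4, 3]
`print(result2)` → prints [2, 4, 3]
`print(result3)` → prints [2, 4, 3]
`print(result1 is result2)` → prints True

Answer:
[2, 4, 3]
[2, 4, 3]
[2, 4, 3]
True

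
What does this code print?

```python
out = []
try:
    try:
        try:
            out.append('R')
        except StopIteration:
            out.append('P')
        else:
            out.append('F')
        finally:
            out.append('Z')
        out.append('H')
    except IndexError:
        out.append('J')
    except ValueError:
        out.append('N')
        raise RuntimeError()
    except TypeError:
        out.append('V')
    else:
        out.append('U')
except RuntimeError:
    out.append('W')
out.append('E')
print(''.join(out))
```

Execution trace: 'R' (inner try body, no exception) → 'F' (inner else) → 'Z' (inner finally) → 'H' (try body, no exception) → 'U' (else) → 'E' (after the try/except). Output: RFZHUE

Answer: RFZHUE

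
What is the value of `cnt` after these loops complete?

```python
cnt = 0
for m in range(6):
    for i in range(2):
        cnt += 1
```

6 * 2 = 12
`cnt` takes the values: 0 → 1 → 2 → 3 → 4 → 5 → 6 → 7 → 8 → 9 → 10 → 11 → 12

Answer: 12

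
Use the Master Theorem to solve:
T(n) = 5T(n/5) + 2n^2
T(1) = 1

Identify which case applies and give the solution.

a=5, b=5, f(n)=2n^2. log_5(5) = 1. Since c=2 > 1 and the regularity condition holds (5(n/5)^2 = (5/5^2)n^2 with 5/5^2 < 1), Case 3 applies: T(n) = Θ(f(n)) = O(n^2).

Answer: O(n^2) - Case 3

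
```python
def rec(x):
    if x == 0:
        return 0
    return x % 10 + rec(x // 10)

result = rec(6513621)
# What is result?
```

Sum of digits of 6513621: 1 + 2 + 6 + 3 + 1 + 5 + 6 = 24

Answer: 24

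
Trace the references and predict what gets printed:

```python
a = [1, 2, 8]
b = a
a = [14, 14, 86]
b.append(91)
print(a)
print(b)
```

Key concept: rebinding vs mutation: a is rebound to a new list, b still points at the original.
Step by step:
`a = [1, 2, 8]` → a = [1, 2, 8]
`b = a` → b = [1, 2, 8] (same object as a)
`a = [14, 14, 86]` → a = [14, 14, 86]
`b.append(91)` → b = [1, 2, 8, 91]
`print(a)` → prints [14, 14, 86]
`print(b)` → prints [1, 2, 8, 91]

Answer:
[14, 14, 86]
[1, 2, 8, 91]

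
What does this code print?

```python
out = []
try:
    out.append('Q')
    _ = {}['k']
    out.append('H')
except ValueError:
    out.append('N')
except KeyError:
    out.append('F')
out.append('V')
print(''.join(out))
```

Execution trace: 'Q' (try body) → 'F' (except KeyError) → 'V' (after the try/except). Output: QFV

Answer: QFV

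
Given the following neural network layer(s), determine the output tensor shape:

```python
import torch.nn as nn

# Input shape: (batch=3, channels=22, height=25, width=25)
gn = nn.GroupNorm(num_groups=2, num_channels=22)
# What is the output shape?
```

Input: (3, 22, 25, 25) -> Output: (3, 22, 25, 25)

Answer: (3, 22, 25, 25)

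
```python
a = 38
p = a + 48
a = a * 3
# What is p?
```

Trace:
`a = 38` → a = 38
`p = a + 48` → p = 86
`a = a * 3` → a = 114
So p = 86

Answer: 86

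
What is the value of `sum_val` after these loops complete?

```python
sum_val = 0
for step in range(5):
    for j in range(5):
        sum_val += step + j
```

Sum of all step+j for step,j in 5x5
`sum_val` takes the values: 0 → 1 → 3 → 6 → 10 → 11 → 13 → 16 → 20 → 25 → 27 → 30 → 34 → 39 → 45 → 48 → 52 → 57 → 63 → 70 → 74 → 79 → 85 → 92 → 100

Answer: 100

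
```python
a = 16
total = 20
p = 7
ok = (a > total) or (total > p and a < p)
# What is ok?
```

Trace:
`a = 16` → a = 16
`total = 20` → total = 20
`p = 7` → p = 7
`ok = (a > total) or (total > p and a < p)` → ok = False
So ok = False

Answer: False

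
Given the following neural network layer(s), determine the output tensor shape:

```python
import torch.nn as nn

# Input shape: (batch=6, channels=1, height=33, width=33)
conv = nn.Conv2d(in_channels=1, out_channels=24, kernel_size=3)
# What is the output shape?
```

Input: (6, 1, 33, 33) -> Output: (6, 24, 31, 31)

Answer: (6, 24, 31, 31)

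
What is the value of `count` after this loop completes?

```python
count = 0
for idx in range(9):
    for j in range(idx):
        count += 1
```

Triangle number: 0+1+2+...+8
`count` takes the values: 0 → 1 → 2 → 3 → 4 → 5 → 6 → 7 → 8 → 9 → 10 → 11 → 12 → 13 → 14 → 15 → 16 → 17 → 18 → 19 → 20 → 21 → 22 → 23 → 24 → 25 → 26 → 27 → 28 → 29 → 30 → 31 → 32 → 33 → 34 → 35 → 36

Answer: 36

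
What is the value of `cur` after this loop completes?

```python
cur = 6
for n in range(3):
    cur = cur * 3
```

Multiply by 3, 3 times: 6 * 3^3 = 162
`cur` takes the values: 6 → 18 → 54 → 162

Answer: 162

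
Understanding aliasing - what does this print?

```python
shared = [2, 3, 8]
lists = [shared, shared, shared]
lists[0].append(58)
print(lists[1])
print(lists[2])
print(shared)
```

Key concept: list of same reference.
Step by step:
`shared = [2, 3, 8]` → shared = [2, 3, 8]
`lists = [shared, shared, shared]` → lists = [[2, 3, 8], [2, 3, 8], [2, 3, 8]]
`lists[0].append(58)` → shared = [2, 3, 8, 58]; lists = [[2, 3, 8, 58], [2, 3, 8, 58], [2, 3, 8, 58]]
`print(lists[1])` → prints [2, 3, 8, 58]
`print(lists[2])` → prints [2, 3, 8, 58]
`print(shared)` → prints [2, 3, 8, 58]

Answer:
[2, 3, 8, 58]
[2, 3, 8, 58]
[2, 3, 8, 58]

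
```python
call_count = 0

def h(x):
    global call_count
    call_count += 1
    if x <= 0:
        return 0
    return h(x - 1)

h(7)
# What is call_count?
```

Linear recursion stepping by 1: 8 calls from x=7 down to ≤0.

Answer: 8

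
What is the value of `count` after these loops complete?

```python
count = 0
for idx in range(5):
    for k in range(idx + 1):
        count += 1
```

Triangle: 1 + 2 + ... + 5
`count` takes the values: 0 → 1 → 2 → 3 → 4 → 5 → 6 → 7 → 8 → 9 → 10 → 11 → 12 → 13 → 14 → 15

Answer: 15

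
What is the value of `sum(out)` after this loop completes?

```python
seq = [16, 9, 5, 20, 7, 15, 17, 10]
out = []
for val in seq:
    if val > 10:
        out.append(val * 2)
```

Sum of doubled values > 10
`out` takes the values: [] → [32] → [32, 40] → [32, 40, 30] → [32, 40, 30, 34]
So `sum(out)` = 136

Answer: 136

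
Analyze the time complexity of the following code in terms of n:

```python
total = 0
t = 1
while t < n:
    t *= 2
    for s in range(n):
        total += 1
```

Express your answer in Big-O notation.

Each loop level contributes: log n × n. Multiplying the contributions gives O(n log n).

Answer: O(n log n)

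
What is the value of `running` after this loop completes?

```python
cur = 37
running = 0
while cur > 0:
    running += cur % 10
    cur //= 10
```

Sum digits of 37
`running` takes the values: 0 → 7 → 10

Answer: 10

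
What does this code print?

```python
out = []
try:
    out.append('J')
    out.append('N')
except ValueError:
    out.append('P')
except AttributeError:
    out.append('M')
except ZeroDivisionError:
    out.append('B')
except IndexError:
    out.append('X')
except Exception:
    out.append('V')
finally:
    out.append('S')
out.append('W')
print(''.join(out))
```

Execution trace: 'J' (try body) → 'N' (try body, no exception) → 'S' (finally) → 'W' (after the try/except). Output: JNSW

Answer: JNSW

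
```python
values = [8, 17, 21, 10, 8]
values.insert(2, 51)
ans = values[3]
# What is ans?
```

Trace:
`values = [8, 17, 21, 10, 8]` → values = [8, 17, 21, 10, 8]
`values.insert(2, 51)` → values = [8, 17, 51, 21, 10, 8]
`ans = values[3]` → ans = 21
So ans = 21

Answer: 21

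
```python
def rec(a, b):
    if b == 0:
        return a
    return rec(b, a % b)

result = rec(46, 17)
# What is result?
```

rec(46, 17) -> rec(17, 12) -> rec(12, 5) -> rec(5, 2) -> rec(2, 1) -> rec(1, 0) -> 1

Answer: 1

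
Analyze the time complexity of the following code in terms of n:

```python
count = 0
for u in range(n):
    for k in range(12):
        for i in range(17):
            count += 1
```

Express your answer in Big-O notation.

Each loop level contributes: n × 1 × 1. Multiplying the contributions gives O(n).

Answer: O(n)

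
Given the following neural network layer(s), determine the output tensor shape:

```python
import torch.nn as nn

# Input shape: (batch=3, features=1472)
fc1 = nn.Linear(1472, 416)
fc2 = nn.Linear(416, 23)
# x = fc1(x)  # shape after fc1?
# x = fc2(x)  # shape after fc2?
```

Input: (3, 1472) -> after fc1: (3, 416) -> Output: (3, 23)

Answer: (3, 23)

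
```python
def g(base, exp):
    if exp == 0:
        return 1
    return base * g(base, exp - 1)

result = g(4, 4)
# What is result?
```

g(4, 4) = 4 * 4 * 4 * 4 = 256

Answer: 256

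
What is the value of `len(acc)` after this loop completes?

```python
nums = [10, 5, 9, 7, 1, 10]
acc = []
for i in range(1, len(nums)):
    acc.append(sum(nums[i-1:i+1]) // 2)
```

Number of 2-element averages
`acc` takes the values: [] → [7] → [7, 7] → [7, 7, 8] → [7, 7, 8, 4] → [7, 7, 8, 4, 5]
So `len(acc)` = 5

Answer: 5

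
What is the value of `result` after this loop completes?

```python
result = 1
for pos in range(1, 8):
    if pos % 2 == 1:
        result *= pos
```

Product of odd numbers 1 to 7
`result` takes the values: 1 → 3 → 15 → 105

Answer: 105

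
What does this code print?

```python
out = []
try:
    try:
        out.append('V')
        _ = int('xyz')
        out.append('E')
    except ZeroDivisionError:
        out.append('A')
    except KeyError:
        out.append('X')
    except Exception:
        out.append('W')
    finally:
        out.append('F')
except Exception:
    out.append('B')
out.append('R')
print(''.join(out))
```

Execution trace: 'V' (inner try body) → 'W' (inner except Exception) → 'F' (inner finally) → 'R' (after the try/except). Output: VWFR

Answer: VWFR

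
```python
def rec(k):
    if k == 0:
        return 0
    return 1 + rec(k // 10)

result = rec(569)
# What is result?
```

Count of digits of 569: 3

Answer: 3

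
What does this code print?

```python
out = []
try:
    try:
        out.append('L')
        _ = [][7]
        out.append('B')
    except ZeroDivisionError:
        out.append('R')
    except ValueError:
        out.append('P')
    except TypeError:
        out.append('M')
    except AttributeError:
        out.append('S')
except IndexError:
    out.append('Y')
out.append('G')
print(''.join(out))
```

Execution trace: 'L' (try body) → 'Y' (outer except IndexError) → 'G' (after the try/except). Output: LYG

Answer: LYG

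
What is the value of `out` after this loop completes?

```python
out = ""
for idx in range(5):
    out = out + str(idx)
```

Concatenate digits 0 to 4
`out` takes the values: "" → "0" → "01" → "012" → "0123" → "01234"

Answer: "01234"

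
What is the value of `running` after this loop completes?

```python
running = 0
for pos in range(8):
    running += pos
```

Sum of 0 to 7 = 28
`running` takes the values: 0 → 1 → 3 → 6 → 10 → 15 → 21 → 28

Answer: 28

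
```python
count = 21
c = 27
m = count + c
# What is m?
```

Trace:
`count = 21` → count = 21
`c = 27` → c = 27
`m = count + c` → m = 48
So m = 48

Answer: 48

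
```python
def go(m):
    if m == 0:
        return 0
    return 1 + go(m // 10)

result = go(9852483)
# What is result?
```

Count of digits of 9852483: 7

Answer: 7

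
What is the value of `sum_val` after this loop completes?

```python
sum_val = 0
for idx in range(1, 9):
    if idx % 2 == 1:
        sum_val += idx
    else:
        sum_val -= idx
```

Add odd, subtract even
`sum_val` takes the values: 0 → 1 → -1 → 2 → -2 → 3 → -3 → 4 → -4

Answer: -4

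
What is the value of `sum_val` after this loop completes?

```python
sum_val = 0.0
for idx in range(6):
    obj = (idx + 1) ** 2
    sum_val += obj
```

Sum of squared losses 1² + 2² + ... + 6²
`sum_val` takes the values: 0.0 → 1.0 → 5.0 → 14.0 → 30.0 → 55.0 → 91.0

Answer: 91.0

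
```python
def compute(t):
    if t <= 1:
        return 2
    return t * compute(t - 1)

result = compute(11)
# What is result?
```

compute(11) = 11 * 10 * 9 * 8 * 7 * 6 * 5 * 4 * 3 * 2 * 2 = 79833600

Answer: 79833600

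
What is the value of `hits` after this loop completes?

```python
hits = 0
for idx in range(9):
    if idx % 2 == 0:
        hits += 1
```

Count numbers divisible by 2 in range(9)
`hits` takes the values: 0 → 1 → 2 → 3 → 4 → 5

Answer: 5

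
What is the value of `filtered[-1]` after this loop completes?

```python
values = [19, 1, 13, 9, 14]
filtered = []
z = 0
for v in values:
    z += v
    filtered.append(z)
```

Cumulative sum ends at 56
`filtered` takes the values: [] → [19] → [19, 20] → [19, 20, 33] → [19, 20, 33, 42] → [19, 20, 33, 42, 56]
So `filtered[-1]` = 56

Answer: 56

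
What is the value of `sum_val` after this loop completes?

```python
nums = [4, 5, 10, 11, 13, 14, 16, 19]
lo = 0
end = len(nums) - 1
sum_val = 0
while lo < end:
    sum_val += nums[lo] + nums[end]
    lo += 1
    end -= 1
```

Sum of pairs from ends
`sum_val` takes the values: 0 → 23 → 44 → 68 → 92

Answer: 92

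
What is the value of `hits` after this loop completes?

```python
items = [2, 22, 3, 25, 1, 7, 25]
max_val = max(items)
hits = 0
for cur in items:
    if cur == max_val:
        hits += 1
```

Count of max value 25 in [2, 22, 3, 25, 1, 7, 25]
`hits` takes the values: 0 → 1 → 2

Answer: 2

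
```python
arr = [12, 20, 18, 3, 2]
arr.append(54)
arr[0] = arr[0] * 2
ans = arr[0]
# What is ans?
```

Trace:
`arr = [12, 20, 18, 3, 2]` → arr = [12, 20, 18, 3, 2]
`arr.append(54)` → arr = [12, 20, 18, 3, 2, 54]
`arr[0] = arr[0] * 2` → arr = [24, 20, 18, 3, 2, 54]
`ans = arr[0]` → ans = 24
So ans = 24

Answer: 24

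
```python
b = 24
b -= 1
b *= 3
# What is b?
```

Trace:
`b = 24` → b = 24
`b -= 1` → b = 23
`b *= 3` → b = 69
So b = 69

Answer: 69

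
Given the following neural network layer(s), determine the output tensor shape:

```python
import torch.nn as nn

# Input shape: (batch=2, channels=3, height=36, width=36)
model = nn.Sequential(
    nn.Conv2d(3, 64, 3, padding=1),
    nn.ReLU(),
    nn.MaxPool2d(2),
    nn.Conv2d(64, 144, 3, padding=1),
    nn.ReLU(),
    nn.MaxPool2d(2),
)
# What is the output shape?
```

Input: (2, 3, 36, 36) -> after first Conv2d: (2, 64, 36, 36) -> after first MaxPool2d: (2, 64, 18, 18) -> after second Conv2d: (2, 144, 18, 18) -> Output: (2, 144, 9, 9)

Answer: (2, 144, 9, 9)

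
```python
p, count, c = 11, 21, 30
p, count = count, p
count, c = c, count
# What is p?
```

Trace:
`p, count, c = 11, 21, 30` → p = 11; count = 21; c = 30
`p, count = count, p` → p = 21; count = 11
`count, c = c, count` → count = 30; c = 11
So p = 21

Answer: 21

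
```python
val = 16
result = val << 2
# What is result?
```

Trace:
`val = 16` → val = 16
`result = val << 2` → result = 64
So result = 64

Answer: 64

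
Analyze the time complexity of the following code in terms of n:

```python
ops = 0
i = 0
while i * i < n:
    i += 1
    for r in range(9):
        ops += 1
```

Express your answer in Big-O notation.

Each loop level contributes: √n × 1. Multiplying the contributions gives O(√n).

Answer: O(√n)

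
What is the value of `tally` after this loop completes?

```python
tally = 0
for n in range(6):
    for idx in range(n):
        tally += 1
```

Triangle number: 0+1+2+...+5
`tally` takes the values: 0 → 1 → 2 → 3 → 4 → 5 → 6 → 7 → 8 → 9 → 10 → 11 → 12 → 13 → 14 → 15

Answer: 15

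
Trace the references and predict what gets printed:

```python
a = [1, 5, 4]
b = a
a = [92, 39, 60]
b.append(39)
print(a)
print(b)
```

Key concept: rebinding vs mutation: a is rebound to a new list, b still points at the original.
Step by step:
`a = [1, 5, 4]` → a = [1, 5, 4]
`b = a` → b = [1, 5, 4] (same object as a)
`a = [92, 39, 60]` → a = [92, 39, 60]
`b.append(39)` → b = [1, 5, 4, 39]
`print(a)` → prints [92, 39, 60]
`print(b)` → prints [1, 5, 4, 39]

Answer:
[92, 39, 60]
[1, 5, 4, 39]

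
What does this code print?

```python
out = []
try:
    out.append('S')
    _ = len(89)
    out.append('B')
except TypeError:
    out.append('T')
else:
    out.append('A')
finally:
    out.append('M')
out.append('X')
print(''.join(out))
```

Execution trace: 'S' (try body) → 'T' (except TypeError) → 'M' (finally) → 'X' (after the try/except). Output: STMX

Answer: STMX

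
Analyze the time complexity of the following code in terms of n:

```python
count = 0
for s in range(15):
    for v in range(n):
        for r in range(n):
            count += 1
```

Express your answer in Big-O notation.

Each loop level contributes: 1 × n × n. Multiplying the contributions gives O(n^2).

Answer: O(n^2)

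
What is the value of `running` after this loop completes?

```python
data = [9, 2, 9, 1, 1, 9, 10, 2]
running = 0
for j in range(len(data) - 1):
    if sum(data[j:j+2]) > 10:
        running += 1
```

Count windows with sum > 10
`running` takes the values: 0 → 1 → 2 → 3 → 4

Answer: 4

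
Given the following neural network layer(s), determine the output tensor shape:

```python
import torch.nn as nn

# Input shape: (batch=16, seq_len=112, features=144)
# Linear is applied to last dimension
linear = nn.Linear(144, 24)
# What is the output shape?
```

Input: (16, 112, 144) -> Output: (16, 112, 24)

Answer: (16, 112, 24)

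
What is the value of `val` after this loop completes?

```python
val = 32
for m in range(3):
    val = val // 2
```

Halve 3 times: 32 // 2^3 = 4
`val` takes the values: 32 → 16 → 8 → 4

Answer: 4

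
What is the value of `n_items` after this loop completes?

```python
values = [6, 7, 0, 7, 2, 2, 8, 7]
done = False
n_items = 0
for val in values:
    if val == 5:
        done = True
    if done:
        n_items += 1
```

Count elements after first 5 in [6, 7, 0, 7, 2, 2, 8, 7]
`n_items` takes the values: 0

Answer: 0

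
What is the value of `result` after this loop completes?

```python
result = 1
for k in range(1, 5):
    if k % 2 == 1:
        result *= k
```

Product of odd numbers 1 to 4
`result` takes the values: 1 → 3

Answer: 3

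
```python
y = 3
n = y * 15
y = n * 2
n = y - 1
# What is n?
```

Trace:
`y = 3` → y = 3
`n = y * 15` → n = 45
`y = n * 2` → y = 90
`n = y - 1` → n = 89
So n = 89

Answer: 89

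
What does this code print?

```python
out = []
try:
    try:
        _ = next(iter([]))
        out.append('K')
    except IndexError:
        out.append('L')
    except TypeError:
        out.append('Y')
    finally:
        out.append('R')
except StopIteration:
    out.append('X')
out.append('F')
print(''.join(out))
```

Execution trace: 'R' (inner finally) → 'X' (outer except StopIteration) → 'F' (after the try/except). Output: RXF

Answer: RXF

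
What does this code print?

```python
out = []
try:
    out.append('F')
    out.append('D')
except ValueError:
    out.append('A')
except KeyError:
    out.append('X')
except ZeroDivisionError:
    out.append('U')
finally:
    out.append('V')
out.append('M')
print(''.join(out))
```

Execution trace: 'F' (try body) → 'D' (try body, no exception) → 'V' (finally) → 'M' (after the try/except). Output: FDVM

Answer: FDVM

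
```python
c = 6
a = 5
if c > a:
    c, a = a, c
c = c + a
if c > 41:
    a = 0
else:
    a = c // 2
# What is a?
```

Trace:
`c = 6` → c = 6
`a = 5` → a = 5
`if c > a: ...` → c > a is True → c = 5; a = 6
`c = c + a` → c = 11
`if c > 41: ...` → c > 41 is False, take else branch → a = 5
So a = 5

Answer: 5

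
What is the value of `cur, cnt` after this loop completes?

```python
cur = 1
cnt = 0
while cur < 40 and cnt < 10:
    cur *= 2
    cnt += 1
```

Double until >= 40 or 10 iterations
`cur, cnt` takes the values: (1, 0) → (2, 0) → (2, 1) → (4, 1) → (4, 2) → (8, 2) → (8, 3) → (16, 3) → (16, 4) → (32, 4) → (32, 5) → (64, 5) → (64, 6)

Answer: 64, 6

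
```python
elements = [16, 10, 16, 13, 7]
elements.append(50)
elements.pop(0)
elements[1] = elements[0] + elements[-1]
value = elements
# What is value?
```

Trace:
`elements = [16, 10, 16, 13, 7]` → elements = [16, 10, 16, 13, 7]
`elements.append(50)` → elements = [16, 10, 16, 13, 7, 50]
`elements.pop(0)` → elements = [10, 16, 13, 7, 50]
`elements[1] = elements[0] + elements[-1]` → elements = [10, 60, 13, 7, 50]
`value = elements` → value = [10, 60, 13, 7, 50]
So value = [10, 60, 13, 7, 50]

Answer: [10, 60, 13, 7, 50]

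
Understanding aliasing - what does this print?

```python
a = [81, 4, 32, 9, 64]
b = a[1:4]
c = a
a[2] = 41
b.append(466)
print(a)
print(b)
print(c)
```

Key concept: slice vs alias.
Step by step:
`a = [81, 4, 32, 9, 64]` → a = [81, 4, 32, 9, 64]
`b = a[1:4]` → b = [4, 32, 9]
`c = a` → c = [81, 4, 32, 9, 64] (same object as a)
`a[2] = 41` → a = [81, 4, 41, 9, 64] (same object as c); c = [81, 4, 41, 9, 64] (same object as a)
`b.append(466)` → b = [4, 32, 9, 466]
`print(a)` → prints [81, 4, 41, 9, 64]
`print(b)` → prints [4, 32, 9, 466]
`print(c)` → prints [81, 4, 41, 9, 64]

Answer:
[81, 4, 41, 9, 64]
[4, 32, 9, 466]
[81, 4, 41, 9, 64]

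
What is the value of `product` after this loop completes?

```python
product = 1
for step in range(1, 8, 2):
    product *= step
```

Product of 1, 3, 5, ... up to 7
`product` takes the values: 1 → 3 → 15 → 105

Answer: 105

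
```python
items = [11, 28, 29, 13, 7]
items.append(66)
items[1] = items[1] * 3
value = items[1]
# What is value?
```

Trace:
`items = [11, 28, 29, 13, 7]` → items = [11, 28, 29, 13, 7]
`items.append(66)` → items = [11, 28, 29, 13, 7, 66]
`items[1] = items[1] * 3` → items = [11, 84, 29, 13, 7, 66]
`value = items[1]` → value = 84
So value = 84

Answer: 84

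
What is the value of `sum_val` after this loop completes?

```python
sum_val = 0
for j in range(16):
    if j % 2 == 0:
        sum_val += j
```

Sum of even numbers 0 to 15
`sum_val` takes the values: 0 → 2 → 6 → 12 → 20 → 30 → 42 → 56

Answer: 56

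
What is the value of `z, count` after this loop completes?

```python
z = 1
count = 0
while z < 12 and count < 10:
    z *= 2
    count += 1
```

Double until >= 12 or 10 iterations
`z, count` takes the values: (1, 0) → (2, 0) → (2, 1) → (4, 1) → (4, 2) → (8, 2) → (8, 3) → (16, 3) → (16, 4)

Answer: 16, 4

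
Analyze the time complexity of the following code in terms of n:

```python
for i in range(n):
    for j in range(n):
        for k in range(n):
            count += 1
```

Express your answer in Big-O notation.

This is Triple nested loop. Time complexity: O(n³).

Answer: O(n³)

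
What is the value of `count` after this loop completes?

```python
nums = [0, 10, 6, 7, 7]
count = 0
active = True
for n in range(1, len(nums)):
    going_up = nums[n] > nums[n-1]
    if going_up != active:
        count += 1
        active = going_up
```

Count direction changes in [0, 10, 6, 7, 7]
`count` takes the values: 0 → 1 → 2 → 3

Answer: 3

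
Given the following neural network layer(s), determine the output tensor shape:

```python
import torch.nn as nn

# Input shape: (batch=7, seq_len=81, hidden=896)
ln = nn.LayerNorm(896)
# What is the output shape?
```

Input: (7, 81, 896) -> Output: (7, 81, 896)

Answer: (7, 81, 896)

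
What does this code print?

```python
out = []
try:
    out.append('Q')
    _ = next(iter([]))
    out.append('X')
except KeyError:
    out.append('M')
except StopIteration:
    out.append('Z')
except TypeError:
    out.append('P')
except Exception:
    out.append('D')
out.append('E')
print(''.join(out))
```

Execution trace: 'Q' (try body) → 'Z' (except StopIteration) → 'E' (after the try/except). Output: QZE

Answer: QZE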